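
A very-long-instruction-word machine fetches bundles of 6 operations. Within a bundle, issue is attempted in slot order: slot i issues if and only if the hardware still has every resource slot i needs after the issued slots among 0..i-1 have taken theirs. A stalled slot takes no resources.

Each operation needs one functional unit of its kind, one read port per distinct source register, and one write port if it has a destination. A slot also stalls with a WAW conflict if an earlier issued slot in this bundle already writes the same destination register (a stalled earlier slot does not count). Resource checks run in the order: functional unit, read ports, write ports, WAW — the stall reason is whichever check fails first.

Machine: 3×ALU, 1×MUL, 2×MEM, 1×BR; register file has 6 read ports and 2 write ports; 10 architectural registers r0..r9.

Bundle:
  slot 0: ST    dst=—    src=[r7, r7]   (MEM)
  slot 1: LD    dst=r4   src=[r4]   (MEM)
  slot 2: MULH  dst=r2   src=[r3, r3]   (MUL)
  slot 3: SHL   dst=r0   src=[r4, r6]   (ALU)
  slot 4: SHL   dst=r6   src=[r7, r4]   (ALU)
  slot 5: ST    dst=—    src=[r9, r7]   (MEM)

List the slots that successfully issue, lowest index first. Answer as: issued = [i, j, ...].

  0. MEM ⇒ go  {3A/1Mu/1Ld/1B | 5r 2w}
  1. MEM→r4 ⇒ go  {3A/1Mu/0Ld/1B | 4r 1w}
  2. MUL→r2 ⇒ go  {3A/0Mu/0Ld/1B | 3r 0w}
  3. ALU→r0 ⇒ no(WR_PORT)  {3A/0Mu/0Ld/1B | 3r 0w}
  4. ALU→r6 ⇒ no(WR_PORT)  {3A/0Mu/0Ld/1B | 3r 0w}
  5. MEM ⇒ no(FU)  {3A/0Mu/0Ld/1B | 3r 0w}

issued = [0, 1, 2]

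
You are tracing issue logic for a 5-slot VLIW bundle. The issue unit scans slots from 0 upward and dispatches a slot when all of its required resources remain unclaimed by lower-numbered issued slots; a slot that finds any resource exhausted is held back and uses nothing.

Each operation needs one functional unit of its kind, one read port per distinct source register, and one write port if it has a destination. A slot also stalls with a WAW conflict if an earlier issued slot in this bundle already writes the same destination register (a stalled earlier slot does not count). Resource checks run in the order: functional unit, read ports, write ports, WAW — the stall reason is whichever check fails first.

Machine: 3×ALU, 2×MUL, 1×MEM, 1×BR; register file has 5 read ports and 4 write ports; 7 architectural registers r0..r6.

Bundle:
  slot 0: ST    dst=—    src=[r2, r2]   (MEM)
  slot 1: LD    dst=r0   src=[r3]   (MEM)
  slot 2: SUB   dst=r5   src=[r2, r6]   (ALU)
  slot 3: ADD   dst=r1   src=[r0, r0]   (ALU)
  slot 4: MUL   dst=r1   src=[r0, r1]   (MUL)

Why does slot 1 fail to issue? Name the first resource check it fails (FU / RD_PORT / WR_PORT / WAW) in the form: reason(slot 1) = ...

reason(slot 1) = FU

#0 MEM src=r2,r2 dispatched  <A:3 Mu:2 Ld:0 B:1 rd:4 wr:4>
#1 MEM src=r3 held:FU  <A:3 Mu:2 Ld:0 B:1 rd:4 wr:4>
#2 ALU src=r2,r6 dispatched  <A:2 Mu:2 Ld:0 B:1 rd:2 wr:3>
#3 ALU src=r0,r0 dispatched  <A:1 Mu:2 Ld:0 B:1 rd:1 wr:2>
#4 MUL src=r0,r1 held:RD_PORT  <A:1 Mu:2 Ld:0 B:1 rd:1 wr:2>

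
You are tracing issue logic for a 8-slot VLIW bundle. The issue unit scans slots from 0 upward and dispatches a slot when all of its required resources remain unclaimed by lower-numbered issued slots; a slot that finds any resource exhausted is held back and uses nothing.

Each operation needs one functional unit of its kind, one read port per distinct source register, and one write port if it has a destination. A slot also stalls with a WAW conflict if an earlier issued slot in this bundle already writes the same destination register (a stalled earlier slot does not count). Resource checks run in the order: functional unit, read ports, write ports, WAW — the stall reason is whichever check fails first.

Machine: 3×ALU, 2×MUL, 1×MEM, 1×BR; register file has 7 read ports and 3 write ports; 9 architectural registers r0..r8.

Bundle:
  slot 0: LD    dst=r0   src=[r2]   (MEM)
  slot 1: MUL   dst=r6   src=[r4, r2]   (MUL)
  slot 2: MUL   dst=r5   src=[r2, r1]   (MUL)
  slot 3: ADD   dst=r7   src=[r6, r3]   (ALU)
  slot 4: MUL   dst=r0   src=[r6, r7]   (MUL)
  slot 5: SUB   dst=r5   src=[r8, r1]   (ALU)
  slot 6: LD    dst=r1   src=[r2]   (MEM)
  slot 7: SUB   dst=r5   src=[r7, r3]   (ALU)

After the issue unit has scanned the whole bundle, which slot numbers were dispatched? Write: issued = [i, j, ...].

[0] MEM needs rd=1 wr=1: ok; after: ALU=3 MUL=2 MEM=0 BR=1, R=6, W=2
[1] MUL needs rd=2 wr=1: ok; after: ALU=3 MUL=1 MEM=0 BR=1, R=4, W=1
[2] MUL needs rd=2 wr=1: ok; after: ALU=3 MUL=0 MEM=0 BR=1, R=2, W=0
[3] ALU needs rd=2 wr=1: WR_PORT; after: ALU=3 MUL=0 MEM=0 BR=1, R=2, W=0
[4] MUL needs rd=2 wr=1: FU; after: ALU=3 MUL=0 MEM=0 BR=1, R=2, W=0
[5] ALU needs rd=2 wr=1: WR_PORT; after: ALU=3 MUL=0 MEM=0 BR=1, R=2, W=0
[6] MEM needs rd=1 wr=1: FU; after: ALU=3 MUL=0 MEM=0 BR=1, R=2, W=0
[7] ALU needs rd=2 wr=1: WR_PORT; after: ALU=3 MUL=0 MEM=0 BR=1, R=2, W=0

issued = [0, 1, 2]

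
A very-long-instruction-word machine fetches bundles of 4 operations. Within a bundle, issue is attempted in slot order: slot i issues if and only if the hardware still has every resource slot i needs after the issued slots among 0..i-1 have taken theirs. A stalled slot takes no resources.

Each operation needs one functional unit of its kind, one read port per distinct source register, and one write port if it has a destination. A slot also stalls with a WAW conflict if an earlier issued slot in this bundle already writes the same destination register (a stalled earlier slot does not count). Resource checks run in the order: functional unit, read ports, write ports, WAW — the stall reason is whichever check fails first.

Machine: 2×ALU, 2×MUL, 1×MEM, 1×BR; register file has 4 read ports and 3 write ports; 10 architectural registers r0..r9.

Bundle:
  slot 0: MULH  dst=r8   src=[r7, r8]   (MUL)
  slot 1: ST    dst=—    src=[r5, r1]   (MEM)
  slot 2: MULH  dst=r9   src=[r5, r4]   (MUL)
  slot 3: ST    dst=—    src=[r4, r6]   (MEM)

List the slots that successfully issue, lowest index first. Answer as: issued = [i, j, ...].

(0) want 1×MUL +2rd +1wr — yes → AL2|MU1|ME1|BR1|rd2|wr2
(1) want 1×MEM +2rd +0wr — yes → AL2|MU1|ME0|BR1|rd0|wr2
(2) want 1×MUL +2rd +1wr — RD_PORT → AL2|MU1|ME0|BR1|rd0|wr2
(3) want 1×MEM +2rd +0wr — FU → AL2|MU1|ME0|BR1|rd0|wr2

issued = [0, 1]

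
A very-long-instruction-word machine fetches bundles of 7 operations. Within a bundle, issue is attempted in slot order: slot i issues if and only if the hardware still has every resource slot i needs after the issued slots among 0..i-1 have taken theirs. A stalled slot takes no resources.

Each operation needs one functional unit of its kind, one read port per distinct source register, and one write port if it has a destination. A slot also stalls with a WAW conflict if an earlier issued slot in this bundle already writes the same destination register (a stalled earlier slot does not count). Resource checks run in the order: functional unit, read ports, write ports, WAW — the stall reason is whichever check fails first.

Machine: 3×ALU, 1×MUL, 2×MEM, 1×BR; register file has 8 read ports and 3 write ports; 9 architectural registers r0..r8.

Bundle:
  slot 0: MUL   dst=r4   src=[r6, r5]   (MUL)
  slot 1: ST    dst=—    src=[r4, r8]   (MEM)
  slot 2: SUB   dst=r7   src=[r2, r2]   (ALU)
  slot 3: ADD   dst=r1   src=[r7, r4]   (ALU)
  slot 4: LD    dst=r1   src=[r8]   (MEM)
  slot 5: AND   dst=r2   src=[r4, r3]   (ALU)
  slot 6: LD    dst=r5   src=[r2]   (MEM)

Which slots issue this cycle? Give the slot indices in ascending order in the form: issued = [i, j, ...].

(0) want 1×MUL +2rd +1wr — yes → AL3|MU0|ME2|BR1|rd6|wr2
(1) want 1×MEM +2rd +0wr — yes → AL3|MU0|ME1|BR1|rd4|wr2
(2) want 1×ALU +1rd +1wr — yes → AL2|MU0|ME1|BR1|rd3|wr1
(3) want 1×ALU +2rd +1wr — yes → AL1|MU0|ME1|BR1|rd1|wr0
(4) want 1×MEM +1rd +1wr — WR_PORT → AL1|MU0|ME1|BR1|rd1|wr0
(5) want 1×ALU +2rd +1wr — RD_PORT → AL1|MU0|ME1|BR1|rd1|wr0
(6) want 1×MEM +1rd +1wr — WR_PORT → AL1|MU0|ME1|BR1|rd1|wr0

issued = [0, 1, 2, 3]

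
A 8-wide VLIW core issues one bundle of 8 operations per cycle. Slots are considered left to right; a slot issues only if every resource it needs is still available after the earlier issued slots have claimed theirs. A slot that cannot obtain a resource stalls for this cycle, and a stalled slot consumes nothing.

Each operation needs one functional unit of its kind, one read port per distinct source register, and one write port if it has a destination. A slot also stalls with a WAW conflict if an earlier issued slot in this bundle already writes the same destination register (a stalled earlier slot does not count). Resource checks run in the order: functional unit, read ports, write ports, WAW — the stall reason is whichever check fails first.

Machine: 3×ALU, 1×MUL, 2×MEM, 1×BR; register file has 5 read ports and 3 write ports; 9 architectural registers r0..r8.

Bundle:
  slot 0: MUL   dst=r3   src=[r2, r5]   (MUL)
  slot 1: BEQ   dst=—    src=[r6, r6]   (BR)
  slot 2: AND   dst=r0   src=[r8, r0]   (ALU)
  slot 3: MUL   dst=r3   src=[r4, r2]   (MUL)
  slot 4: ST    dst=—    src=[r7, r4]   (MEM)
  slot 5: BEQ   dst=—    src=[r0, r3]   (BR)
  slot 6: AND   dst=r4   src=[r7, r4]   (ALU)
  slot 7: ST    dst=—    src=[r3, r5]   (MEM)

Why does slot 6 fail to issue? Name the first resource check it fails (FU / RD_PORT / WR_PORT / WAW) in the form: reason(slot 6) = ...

(0) want 1×MUL +2rd +1wr — yes → AL3|MU0|ME2|BR1|rd3|wr2
(1) want 1×BR +1rd +0wr — yes → AL3|MU0|ME2|BR0|rd2|wr2
(2) want 1×ALU +2rd +1wr — yes → AL2|MU0|ME2|BR0|rd0|wr1
(3) want 1×MUL +2rd +1wr — FU → AL2|MU0|ME2|BR0|rd0|wr1
(4) want 1×MEM +2rd +0wr — RD_PORT → AL2|MU0|ME2|BR0|rd0|wr1
(5) want 1×BR +2rd +0wr — FU → AL2|MU0|ME2|BR0|rd0|wr1
(6) want 1×ALU +2rd +1wr — RD_PORT → AL2|MU0|ME2|BR0|rd0|wr1
(7) want 1×MEM +2rd +0wr — RD_PORT → AL2|MU0|ME2|BR0|rd0|wr1

reason(slot 6) = RD_PORT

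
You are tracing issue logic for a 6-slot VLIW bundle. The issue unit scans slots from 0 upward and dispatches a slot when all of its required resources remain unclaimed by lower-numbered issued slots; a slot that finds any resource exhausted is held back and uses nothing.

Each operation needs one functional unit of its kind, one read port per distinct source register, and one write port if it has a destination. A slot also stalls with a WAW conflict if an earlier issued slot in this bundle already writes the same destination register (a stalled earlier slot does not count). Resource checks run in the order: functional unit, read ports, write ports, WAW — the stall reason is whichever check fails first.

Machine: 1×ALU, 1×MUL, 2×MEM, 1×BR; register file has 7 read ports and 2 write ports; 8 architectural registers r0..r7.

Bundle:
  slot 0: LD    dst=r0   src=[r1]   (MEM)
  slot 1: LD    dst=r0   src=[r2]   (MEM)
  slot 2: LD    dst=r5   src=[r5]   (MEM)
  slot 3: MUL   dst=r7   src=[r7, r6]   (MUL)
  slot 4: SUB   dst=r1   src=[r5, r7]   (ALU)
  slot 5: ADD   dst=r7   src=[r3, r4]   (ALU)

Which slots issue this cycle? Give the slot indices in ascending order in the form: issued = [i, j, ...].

(0) want 1×MEM +1rd +1wr — yes → AL1|MU1|ME1|BR1|rd6|wr1
(1) want 1×MEM +1rd +1wr — WAW → AL1|MU1|ME1|BR1|rd6|wr1
(2) want 1×MEM +1rd +1wr — yes → AL1|MU1|ME0|BR1|rd5|wr0
(3) want 1×MUL +2rd +1wr — WR_PORT → AL1|MU1|ME0|BR1|rd5|wr0
(4) want 1×ALU +2rd +1wr — WR_PORT → AL1|MU1|ME0|BR1|rd5|wr0
(5) want 1×ALU +2rd +1wr — WR_PORT → AL1|MU1|ME0|BR1|rd5|wr0

issued = [0, 2]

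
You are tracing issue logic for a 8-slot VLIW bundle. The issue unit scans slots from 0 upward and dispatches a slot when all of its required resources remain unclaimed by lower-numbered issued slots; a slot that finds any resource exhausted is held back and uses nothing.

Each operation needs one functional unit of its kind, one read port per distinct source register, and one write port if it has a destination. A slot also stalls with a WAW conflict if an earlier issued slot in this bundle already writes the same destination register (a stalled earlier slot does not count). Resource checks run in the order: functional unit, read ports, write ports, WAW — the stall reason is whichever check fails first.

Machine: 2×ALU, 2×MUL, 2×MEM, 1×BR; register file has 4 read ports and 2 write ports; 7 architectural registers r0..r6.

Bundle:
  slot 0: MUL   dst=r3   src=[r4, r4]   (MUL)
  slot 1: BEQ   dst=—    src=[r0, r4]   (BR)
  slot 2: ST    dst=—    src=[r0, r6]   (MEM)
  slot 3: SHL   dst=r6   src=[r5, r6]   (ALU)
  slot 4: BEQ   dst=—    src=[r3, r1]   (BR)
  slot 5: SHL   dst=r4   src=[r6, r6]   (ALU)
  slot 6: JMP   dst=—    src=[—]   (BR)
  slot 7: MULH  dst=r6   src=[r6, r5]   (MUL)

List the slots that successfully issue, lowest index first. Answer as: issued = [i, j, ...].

slot 0 (MUL): ISSUE — free A2,Mu1,Ld2,B1 rp3 wp1
slot 1 (BR): ISSUE — free A2,Mu1,Ld2,B0 rp1 wp1
slot 2 (MEM): stall RD_PORT — free A2,Mu1,Ld2,B0 rp1 wp1
slot 3 (ALU): stall RD_PORT — free A2,Mu1,Ld2,B0 rp1 wp1
slot 4 (BR): stall FU — free A2,Mu1,Ld2,B0 rp1 wp1
slot 5 (ALU): ISSUE — free A1,Mu1,Ld2,B0 rp0 wp0
slot 6 (BR): stall FU — free A1,Mu1,Ld2,B0 rp0 wp0
slot 7 (MUL): stall RD_PORT — free A1,Mu1,Ld2,B0 rp0 wp0

issued = [0, 1, 5]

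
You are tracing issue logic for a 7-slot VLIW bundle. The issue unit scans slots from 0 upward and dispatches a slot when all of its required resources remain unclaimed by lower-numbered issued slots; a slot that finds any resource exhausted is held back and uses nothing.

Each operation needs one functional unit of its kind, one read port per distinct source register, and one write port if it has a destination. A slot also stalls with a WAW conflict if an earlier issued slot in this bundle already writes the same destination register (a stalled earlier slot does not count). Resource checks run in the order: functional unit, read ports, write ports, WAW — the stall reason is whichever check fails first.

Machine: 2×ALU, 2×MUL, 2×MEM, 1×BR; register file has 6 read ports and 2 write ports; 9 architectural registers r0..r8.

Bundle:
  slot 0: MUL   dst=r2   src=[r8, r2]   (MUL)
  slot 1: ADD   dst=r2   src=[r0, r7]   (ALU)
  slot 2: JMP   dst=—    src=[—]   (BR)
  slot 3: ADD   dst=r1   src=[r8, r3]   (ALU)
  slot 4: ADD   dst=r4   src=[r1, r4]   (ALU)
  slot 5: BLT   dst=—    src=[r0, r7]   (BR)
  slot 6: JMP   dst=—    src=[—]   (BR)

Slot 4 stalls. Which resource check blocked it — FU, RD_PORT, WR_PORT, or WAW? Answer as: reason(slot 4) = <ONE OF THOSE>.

reason(slot 4) = WR_PORT

slot 0 (MUL): ISSUE — free A2,Mu1,Ld2,B1 rp4 wp1
slot 1 (ALU): stall WAW — free A2,Mu1,Ld2,B1 rp4 wp1
slot 2 (BR): ISSUE — free A2,Mu1,Ld2,B0 rp4 wp1
slot 3 (ALU): ISSUE — free A1,Mu1,Ld2,B0 rp2 wp0
slot 4 (ALU): stall WR_PORT — free A1,Mu1,Ld2,B0 rp2 wp0
slot 5 (BR): stall FU — free A1,Mu1,Ld2,B0 rp2 wp0
slot 6 (BR): stall FU — free A1,Mu1,Ld2,B0 rp2 wp0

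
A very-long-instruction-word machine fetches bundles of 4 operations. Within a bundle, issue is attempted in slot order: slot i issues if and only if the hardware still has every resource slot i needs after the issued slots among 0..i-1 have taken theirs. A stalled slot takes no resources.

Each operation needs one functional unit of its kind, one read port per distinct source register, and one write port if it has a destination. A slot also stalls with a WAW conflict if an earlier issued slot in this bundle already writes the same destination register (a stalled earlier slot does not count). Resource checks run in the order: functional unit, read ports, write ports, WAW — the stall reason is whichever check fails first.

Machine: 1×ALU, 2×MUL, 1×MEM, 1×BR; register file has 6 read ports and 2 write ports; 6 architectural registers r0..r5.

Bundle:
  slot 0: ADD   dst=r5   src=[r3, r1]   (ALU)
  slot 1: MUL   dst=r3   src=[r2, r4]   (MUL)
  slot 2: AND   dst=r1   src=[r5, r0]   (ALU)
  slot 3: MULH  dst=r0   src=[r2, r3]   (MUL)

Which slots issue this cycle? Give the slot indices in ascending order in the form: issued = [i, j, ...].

(0) want 1×ALU +2rd +1wr — yes → AL0|MU2|ME1|BR1|rd4|wr1
(1) want 1×MUL +2rd +1wr — yes → AL0|MU1|ME1|BR1|rd2|wr0
(2) want 1×ALU +2rd +1wr — FU → AL0|MU1|ME1|BR1|rd2|wr0
(3) want 1×MUL +2rd +1wr — WR_PORT → AL0|MU1|ME1|BR1|rd2|wr0

issued = [0, 1]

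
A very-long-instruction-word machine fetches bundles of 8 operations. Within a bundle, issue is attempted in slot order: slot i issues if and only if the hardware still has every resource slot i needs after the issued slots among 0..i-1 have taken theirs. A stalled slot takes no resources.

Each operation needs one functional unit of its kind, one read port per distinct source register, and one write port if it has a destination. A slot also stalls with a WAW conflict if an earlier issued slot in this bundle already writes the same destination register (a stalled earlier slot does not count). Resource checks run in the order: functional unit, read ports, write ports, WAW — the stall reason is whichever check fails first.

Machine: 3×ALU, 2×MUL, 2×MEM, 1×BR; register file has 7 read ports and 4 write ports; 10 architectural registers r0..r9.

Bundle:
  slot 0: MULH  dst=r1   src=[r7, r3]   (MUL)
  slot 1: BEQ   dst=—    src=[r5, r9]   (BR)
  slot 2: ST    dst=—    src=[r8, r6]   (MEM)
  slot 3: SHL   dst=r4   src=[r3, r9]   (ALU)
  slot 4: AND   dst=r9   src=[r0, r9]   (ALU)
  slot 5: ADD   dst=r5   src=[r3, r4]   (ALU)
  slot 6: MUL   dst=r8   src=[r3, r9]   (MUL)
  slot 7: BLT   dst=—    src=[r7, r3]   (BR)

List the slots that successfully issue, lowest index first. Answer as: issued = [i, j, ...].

issued = [0, 1, 2]

[0] MUL needs rd=2 wr=1: ok; after: ALU=3 MUL=1 MEM=2 BR=1, R=5, W=3
[1] BR needs rd=2 wr=0: ok; after: ALU=3 MUL=1 MEM=2 BR=0, R=3, W=3
[2] MEM needs rd=2 wr=0: ok; after: ALU=3 MUL=1 MEM=1 BR=0, R=1, W=3
[3] ALU needs rd=2 wr=1: RD_PORT; after: ALU=3 MUL=1 MEM=1 BR=0, R=1, W=3
[4] ALU needs rd=2 wr=1: RD_PORT; after: ALU=3 MUL=1 MEM=1 BR=0, R=1, W=3
[5] ALU needs rd=2 wr=1: RD_PORT; after: ALU=3 MUL=1 MEM=1 BR=0, R=1, W=3
[6] MUL needs rd=2 wr=1: RD_PORT; after: ALU=3 MUL=1 MEM=1 BR=0, R=1, W=3
[7] BR needs rd=2 wr=0: FU; after: ALU=3 MUL=1 MEM=1 BR=0, R=1, W=3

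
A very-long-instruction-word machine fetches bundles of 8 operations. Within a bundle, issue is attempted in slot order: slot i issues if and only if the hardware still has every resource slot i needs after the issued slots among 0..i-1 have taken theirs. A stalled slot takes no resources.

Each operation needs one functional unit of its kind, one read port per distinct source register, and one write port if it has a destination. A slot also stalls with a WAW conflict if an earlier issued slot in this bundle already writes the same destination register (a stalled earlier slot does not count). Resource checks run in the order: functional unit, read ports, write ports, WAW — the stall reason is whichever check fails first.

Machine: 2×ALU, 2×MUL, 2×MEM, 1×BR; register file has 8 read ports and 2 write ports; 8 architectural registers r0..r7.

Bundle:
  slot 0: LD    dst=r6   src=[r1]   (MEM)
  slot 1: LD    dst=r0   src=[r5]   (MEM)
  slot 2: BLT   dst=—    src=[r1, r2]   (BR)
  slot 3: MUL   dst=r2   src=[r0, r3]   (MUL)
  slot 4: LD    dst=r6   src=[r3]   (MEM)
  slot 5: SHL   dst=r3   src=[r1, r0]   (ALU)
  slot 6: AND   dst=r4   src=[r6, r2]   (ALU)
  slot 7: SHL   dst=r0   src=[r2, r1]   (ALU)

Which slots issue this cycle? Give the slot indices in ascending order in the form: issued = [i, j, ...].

issued = [0, 1, 2]

(0) want 1×MEM +1rd +1wr — yes → AL2|MU2|ME1|BR1|rd7|wr1
(1) want 1×MEM +1rd +1wr — yes → AL2|MU2|ME0|BR1|rd6|wr0
(2) want 1×BR +2rd +0wr — yes → AL2|MU2|ME0|BR0|rd4|wr0
(3) want 1×MUL +2rd +1wr — WR_PORT → AL2|MU2|ME0|BR0|rd4|wr0
(4) want 1×MEM +1rd +1wr — FU → AL2|MU2|ME0|BR0|rd4|wr0
(5) want 1×ALU +2rd +1wr — WR_PORT → AL2|MU2|ME0|BR0|rd4|wr0
(6) want 1×ALU +2rd +1wr — WR_PORT → AL2|MU2|ME0|BR0|rd4|wr0
(7) want 1×ALU +2rd +1wr — WR_PORT → AL2|MU2|ME0|BR0|rd4|wr0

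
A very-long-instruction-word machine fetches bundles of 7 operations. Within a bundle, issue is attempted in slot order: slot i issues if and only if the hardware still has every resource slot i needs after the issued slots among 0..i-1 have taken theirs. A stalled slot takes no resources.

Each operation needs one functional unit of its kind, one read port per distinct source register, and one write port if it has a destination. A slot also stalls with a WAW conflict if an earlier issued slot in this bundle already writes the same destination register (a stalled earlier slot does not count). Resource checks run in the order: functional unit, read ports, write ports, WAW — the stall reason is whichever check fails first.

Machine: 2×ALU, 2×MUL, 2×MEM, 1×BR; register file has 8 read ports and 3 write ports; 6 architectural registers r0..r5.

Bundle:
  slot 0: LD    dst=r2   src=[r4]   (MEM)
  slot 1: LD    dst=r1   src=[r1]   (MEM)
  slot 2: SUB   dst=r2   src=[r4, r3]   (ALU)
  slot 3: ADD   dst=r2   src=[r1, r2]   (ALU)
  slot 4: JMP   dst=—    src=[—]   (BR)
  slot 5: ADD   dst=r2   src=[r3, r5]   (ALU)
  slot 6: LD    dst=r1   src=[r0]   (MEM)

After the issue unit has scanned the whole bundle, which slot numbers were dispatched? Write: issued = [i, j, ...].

issued = [0, 1, 4]

#0 MEM src=r4 dispatched  <A:2 Mu:2 Ld:1 B:1 rd:7 wr:2>
#1 MEM src=r1 dispatched  <A:2 Mu:2 Ld:0 B:1 rd:6 wr:1>
#2 ALU src=r4,r3 held:WAW  <A:2 Mu:2 Ld:0 B:1 rd:6 wr:1>
#3 ALU src=r1,r2 held:WAW  <A:2 Mu:2 Ld:0 B:1 rd:6 wr:1>
#4 BR src=- dispatched  <A:2 Mu:2 Ld:0 B:0 rd:6 wr:1>
#5 ALU src=r3,r5 held:WAW  <A:2 Mu:2 Ld:0 B:0 rd:6 wr:1>
#6 MEM src=r0 held:FU  <A:2 Mu:2 Ld:0 B:0 rd:6 wr:1>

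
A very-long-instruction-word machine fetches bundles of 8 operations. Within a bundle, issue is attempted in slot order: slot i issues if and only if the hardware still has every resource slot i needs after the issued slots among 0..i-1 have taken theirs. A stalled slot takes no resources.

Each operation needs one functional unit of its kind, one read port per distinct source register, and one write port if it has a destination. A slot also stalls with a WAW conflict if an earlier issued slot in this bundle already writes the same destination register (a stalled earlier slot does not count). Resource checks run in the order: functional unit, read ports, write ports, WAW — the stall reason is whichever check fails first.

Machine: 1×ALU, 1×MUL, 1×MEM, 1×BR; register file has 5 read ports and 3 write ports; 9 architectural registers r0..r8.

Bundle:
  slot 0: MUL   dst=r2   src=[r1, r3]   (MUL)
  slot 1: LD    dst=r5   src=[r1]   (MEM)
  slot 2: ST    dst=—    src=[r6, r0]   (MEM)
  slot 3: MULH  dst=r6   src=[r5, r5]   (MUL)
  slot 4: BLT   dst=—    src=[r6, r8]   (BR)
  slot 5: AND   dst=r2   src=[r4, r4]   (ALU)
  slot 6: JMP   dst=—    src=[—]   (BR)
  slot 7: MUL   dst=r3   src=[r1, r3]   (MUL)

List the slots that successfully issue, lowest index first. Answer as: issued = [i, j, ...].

(0) want 1×MUL +2rd +1wr — yes → AL1|MU0|ME1|BR1|rd3|wr2
(1) want 1×MEM +1rd +1wr — yes → AL1|MU0|ME0|BR1|rd2|wr1
(2) want 1×MEM +2rd +0wr — FU → AL1|MU0|ME0|BR1|rd2|wr1
(3) want 1×MUL +1rd +1wr — FU → AL1|MU0|ME0|BR1|rd2|wr1
(4) want 1×BR +2rd +0wr — yes → AL1|MU0|ME0|BR0|rd0|wr1
(5) want 1×ALU +1rd +1wr — RD_PORT → AL1|MU0|ME0|BR0|rd0|wr1
(6) want 1×BR +0rd +0wr — FU → AL1|MU0|ME0|BR0|rd0|wr1
(7) want 1×MUL +2rd +1wr — FU → AL1|MU0|ME0|BR0|rd0|wr1

issued = [0, 1, 4]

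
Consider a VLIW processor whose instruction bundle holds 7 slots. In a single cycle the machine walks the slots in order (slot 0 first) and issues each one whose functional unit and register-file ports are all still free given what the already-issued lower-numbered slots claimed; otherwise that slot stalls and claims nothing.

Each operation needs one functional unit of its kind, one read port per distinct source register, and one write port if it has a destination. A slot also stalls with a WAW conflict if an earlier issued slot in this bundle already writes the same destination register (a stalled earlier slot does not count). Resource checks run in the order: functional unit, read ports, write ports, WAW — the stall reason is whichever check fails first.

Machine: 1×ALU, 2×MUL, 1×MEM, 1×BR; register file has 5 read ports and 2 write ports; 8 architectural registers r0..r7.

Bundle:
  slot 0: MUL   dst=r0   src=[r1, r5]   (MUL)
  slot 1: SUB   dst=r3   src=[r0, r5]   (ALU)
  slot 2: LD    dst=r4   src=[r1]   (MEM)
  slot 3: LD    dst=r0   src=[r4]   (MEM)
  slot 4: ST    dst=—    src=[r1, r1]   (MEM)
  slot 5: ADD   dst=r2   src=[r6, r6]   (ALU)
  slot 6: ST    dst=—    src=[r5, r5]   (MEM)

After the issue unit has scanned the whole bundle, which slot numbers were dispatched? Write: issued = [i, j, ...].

issued = [0, 1, 4]

slot 0 (MUL): ISSUE — free A1,Mu1,Ld1,B1 rp3 wp1
slot 1 (ALU): ISSUE — free A0,Mu1,Ld1,B1 rp1 wp0
slot 2 (MEM): stall WR_PORT — free A0,Mu1,Ld1,B1 rp1 wp0
slot 3 (MEM): stall WR_PORT — free A0,Mu1,Ld1,B1 rp1 wp0
slot 4 (MEM): ISSUE — free A0,Mu1,Ld0,B1 rp0 wp0
slot 5 (ALU): stall FU — free A0,Mu1,Ld0,B1 rp0 wp0
slot 6 (MEM): stall FU — free A0,Mu1,Ld0,B1 rp0 wp0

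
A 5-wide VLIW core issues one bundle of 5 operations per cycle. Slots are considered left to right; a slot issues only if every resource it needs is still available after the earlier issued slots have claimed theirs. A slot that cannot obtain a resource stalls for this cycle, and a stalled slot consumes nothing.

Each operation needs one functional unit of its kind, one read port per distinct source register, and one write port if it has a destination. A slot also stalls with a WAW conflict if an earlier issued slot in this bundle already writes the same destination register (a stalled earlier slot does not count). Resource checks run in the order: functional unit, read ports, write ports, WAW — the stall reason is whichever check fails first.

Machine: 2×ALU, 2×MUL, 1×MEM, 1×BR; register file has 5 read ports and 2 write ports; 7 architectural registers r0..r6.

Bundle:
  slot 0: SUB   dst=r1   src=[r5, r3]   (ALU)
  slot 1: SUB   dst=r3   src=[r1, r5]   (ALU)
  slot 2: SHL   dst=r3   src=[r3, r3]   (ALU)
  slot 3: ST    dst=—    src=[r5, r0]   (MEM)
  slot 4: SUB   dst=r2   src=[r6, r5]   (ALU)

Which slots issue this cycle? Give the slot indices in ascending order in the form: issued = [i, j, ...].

issued = [0, 1]

(0) want 1×ALU +2rd +1wr — yes → AL1|MU2|ME1|BR1|rd3|wr1
(1) want 1×ALU +2rd +1wr — yes → AL0|MU2|ME1|BR1|rd1|wr0
(2) want 1×ALU +1rd +1wr — FU → AL0|MU2|ME1|BR1|rd1|wr0
(3) want 1×MEM +2rd +0wr — RD_PORT → AL0|MU2|ME1|BR1|rd1|wr0
(4) want 1×ALU +2rd +1wr — FU → AL0|MU2|ME1|BR1|rd1|wr0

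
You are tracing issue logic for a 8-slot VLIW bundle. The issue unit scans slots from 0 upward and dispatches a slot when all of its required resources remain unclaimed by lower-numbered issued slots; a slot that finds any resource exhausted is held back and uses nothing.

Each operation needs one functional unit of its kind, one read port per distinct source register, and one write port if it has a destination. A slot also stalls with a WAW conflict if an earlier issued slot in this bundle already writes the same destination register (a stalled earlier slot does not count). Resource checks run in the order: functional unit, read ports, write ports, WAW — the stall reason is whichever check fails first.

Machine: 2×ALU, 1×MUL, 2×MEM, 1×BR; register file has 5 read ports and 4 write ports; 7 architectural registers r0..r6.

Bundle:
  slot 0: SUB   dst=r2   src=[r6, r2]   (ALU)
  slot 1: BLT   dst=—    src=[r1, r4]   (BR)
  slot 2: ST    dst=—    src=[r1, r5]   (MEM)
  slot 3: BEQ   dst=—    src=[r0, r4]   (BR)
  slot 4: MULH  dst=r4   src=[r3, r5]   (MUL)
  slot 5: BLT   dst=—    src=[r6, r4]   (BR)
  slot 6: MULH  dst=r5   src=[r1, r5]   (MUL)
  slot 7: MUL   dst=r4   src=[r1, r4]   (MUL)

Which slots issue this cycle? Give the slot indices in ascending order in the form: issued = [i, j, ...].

issued = [0, 1]

#0 ALU src=r6,r2 dispatched  <A:1 Mu:1 Ld:2 B:1 rd:3 wr:3>
#1 BR src=r1,r4 dispatched  <A:1 Mu:1 Ld:2 B:0 rd:1 wr:3>
#2 MEM src=r1,r5 held:RD_PORT  <A:1 Mu:1 Ld:2 B:0 rd:1 wr:3>
#3 BR src=r0,r4 held:FU  <A:1 Mu:1 Ld:2 B:0 rd:1 wr:3>
#4 MUL src=r3,r5 held:RD_PORT  <A:1 Mu:1 Ld:2 B:0 rd:1 wr:3>
#5 BR src=r6,r4 held:FU  <A:1 Mu:1 Ld:2 B:0 rd:1 wr:3>
#6 MUL src=r1,r5 held:RD_PORT  <A:1 Mu:1 Ld:2 B:0 rd:1 wr:3>
#7 MUL src=r1,r4 held:RD_PORT  <A:1 Mu:1 Ld:2 B:0 rd:1 wr:3>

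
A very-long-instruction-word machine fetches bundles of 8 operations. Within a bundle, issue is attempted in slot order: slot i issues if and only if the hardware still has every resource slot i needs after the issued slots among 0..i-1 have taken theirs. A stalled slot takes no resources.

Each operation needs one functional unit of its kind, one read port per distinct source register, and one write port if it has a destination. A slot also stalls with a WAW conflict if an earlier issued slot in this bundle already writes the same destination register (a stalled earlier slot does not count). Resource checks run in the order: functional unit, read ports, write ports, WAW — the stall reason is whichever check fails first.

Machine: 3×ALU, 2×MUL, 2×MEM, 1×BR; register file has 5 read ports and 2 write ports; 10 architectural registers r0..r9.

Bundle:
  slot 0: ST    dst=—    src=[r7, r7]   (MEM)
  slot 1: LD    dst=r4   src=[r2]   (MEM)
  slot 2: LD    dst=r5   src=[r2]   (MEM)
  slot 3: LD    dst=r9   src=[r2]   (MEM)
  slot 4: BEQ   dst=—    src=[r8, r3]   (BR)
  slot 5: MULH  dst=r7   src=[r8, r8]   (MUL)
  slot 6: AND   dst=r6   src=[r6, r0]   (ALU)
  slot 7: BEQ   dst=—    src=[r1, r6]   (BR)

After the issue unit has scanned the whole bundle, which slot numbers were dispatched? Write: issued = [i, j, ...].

issued = [0, 1, 4, 5]

(0) want 1×MEM +1rd +0wr — yes → AL3|MU2|ME1|BR1|rd4|wr2
(1) want 1×MEM +1rd +1wr — yes → AL3|MU2|ME0|BR1|rd3|wr1
(2) want 1×MEM +1rd +1wr — FU → AL3|MU2|ME0|BR1|rd3|wr1
(3) want 1×MEM +1rd +1wr — FU → AL3|MU2|ME0|BR1|rd3|wr1
(4) want 1×BR +2rd +0wr — yes → AL3|MU2|ME0|BR0|rd1|wr1
(5) want 1×MUL +1rd +1wr — yes → AL3|MU1|ME0|BR0|rd0|wr0
(6) want 1×ALU +2rd +1wr — RD_PORT → AL3|MU1|ME0|BR0|rd0|wr0
(7) want 1×BR +2rd +0wr — FU → AL3|MU1|ME0|BR0|rd0|wr0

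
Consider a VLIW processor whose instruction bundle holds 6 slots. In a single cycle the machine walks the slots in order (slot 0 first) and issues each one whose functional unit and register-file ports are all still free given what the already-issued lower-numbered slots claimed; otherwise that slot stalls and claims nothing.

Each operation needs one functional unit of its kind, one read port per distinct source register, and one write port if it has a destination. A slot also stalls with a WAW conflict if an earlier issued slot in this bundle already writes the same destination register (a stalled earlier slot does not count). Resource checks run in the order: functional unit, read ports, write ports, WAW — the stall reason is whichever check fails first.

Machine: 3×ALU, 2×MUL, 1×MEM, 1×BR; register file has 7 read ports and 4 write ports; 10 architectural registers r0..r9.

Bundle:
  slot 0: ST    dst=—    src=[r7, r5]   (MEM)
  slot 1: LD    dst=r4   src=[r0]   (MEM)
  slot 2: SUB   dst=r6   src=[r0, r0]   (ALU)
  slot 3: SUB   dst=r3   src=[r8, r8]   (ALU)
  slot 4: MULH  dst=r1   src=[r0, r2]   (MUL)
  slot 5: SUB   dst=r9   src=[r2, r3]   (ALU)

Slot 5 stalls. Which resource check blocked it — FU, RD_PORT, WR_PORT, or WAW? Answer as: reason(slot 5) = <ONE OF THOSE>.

slot 0 (MEM): ISSUE — free A3,Mu2,Ld0,B1 rp5 wp4
slot 1 (MEM): stall FU — free A3,Mu2,Ld0,B1 rp5 wp4
slot 2 (ALU): ISSUE — free A2,Mu2,Ld0,B1 rp4 wp3
slot 3 (ALU): ISSUE — free A1,Mu2,Ld0,B1 rp3 wp2
slot 4 (MUL): ISSUE — free A1,Mu1,Ld0,B1 rp1 wp1
slot 5 (ALU): stall RD_PORT — free A1,Mu1,Ld0,B1 rp1 wp1

reason(slot 5) = RD_PORT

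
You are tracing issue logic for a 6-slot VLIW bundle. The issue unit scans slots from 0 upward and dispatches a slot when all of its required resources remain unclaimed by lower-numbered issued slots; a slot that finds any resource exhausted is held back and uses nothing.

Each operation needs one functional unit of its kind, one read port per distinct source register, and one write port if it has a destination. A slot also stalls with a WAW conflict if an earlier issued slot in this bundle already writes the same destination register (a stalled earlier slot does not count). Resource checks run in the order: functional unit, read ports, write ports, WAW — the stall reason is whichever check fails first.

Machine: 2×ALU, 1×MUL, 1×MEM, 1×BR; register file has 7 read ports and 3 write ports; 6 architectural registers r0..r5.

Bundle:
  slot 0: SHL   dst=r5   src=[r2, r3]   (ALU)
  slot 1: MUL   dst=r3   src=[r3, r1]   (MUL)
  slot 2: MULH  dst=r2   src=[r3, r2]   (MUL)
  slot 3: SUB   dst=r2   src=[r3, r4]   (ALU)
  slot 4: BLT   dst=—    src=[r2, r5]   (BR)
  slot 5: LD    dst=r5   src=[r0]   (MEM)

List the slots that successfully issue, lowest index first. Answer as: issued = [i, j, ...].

issued = [0, 1, 3]

#0 ALU src=r2,r3 dispatched  <A:1 Mu:1 Ld:1 B:1 rd:5 wr:2>
#1 MUL src=r3,r1 dispatched  <A:1 Mu:0 Ld:1 B:1 rd:3 wr:1>
#2 MUL src=r3,r2 held:FU  <A:1 Mu:0 Ld:1 B:1 rd:3 wr:1>
#3 ALU src=r3,r4 dispatched  <A:0 Mu:0 Ld:1 B:1 rd:1 wr:0>
#4 BR src=r2,r5 held:RD_PORT  <A:0 Mu:0 Ld:1 B:1 rd:1 wr:0>
#5 MEM src=r0 held:WR_PORT  <A:0 Mu:0 Ld:1 B:1 rd:1 wr:0>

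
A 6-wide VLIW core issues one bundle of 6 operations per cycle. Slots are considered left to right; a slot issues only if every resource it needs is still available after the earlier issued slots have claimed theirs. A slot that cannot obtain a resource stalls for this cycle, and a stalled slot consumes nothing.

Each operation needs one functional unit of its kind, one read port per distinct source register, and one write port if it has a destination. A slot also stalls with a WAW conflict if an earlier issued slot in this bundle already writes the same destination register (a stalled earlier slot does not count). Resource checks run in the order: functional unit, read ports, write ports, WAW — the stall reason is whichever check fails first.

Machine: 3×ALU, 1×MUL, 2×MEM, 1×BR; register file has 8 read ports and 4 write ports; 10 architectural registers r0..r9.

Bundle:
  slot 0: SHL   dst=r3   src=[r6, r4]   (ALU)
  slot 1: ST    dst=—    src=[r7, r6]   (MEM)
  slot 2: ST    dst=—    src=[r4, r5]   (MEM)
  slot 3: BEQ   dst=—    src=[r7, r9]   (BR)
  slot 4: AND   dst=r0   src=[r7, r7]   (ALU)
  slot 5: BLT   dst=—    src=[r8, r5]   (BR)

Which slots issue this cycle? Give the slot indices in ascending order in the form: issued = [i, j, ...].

#0 ALU src=r6,r4 dispatched  <A:2 Mu:1 Ld:2 B:1 rd:6 wr:3>
#1 MEM src=r7,r6 dispatched  <A:2 Mu:1 Ld:1 B:1 rd:4 wr:3>
#2 MEM src=r4,r5 dispatched  <A:2 Mu:1 Ld:0 B:1 rd:2 wr:3>
#3 BR src=r7,r9 dispatched  <A:2 Mu:1 Ld:0 B:0 rd:0 wr:3>
#4 ALU src=r7,r7 held:RD_PORT  <A:2 Mu:1 Ld:0 B:0 rd:0 wr:3>
#5 BR src=r8,r5 held:FU  <A:2 Mu:1 Ld:0 B:0 rd:0 wr:3>

issued = [0, 1, 2, 3]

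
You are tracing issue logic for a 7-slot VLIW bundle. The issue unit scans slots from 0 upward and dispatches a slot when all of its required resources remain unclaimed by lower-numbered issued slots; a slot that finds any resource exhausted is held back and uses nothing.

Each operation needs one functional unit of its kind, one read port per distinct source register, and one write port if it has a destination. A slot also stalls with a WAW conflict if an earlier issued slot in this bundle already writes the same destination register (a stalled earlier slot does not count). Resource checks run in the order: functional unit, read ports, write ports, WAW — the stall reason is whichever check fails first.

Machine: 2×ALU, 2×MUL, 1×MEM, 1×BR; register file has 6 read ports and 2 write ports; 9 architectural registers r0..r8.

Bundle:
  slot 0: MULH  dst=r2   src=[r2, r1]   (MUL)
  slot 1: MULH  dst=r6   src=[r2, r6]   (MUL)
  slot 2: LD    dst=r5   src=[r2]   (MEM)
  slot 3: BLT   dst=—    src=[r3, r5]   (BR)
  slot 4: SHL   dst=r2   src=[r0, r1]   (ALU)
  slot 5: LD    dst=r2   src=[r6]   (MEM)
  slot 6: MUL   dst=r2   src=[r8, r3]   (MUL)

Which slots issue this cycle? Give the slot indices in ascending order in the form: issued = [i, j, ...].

#0 MUL src=r2,r1 dispatched  <A:2 Mu:1 Ld:1 B:1 rd:4 wr:1>
#1 MUL src=r2,r6 dispatched  <A:2 Mu:0 Ld:1 B:1 rd:2 wr:0>
#2 MEM src=r2 held:WR_PORT  <A:2 Mu:0 Ld:1 B:1 rd:2 wr:0>
#3 BR src=r3,r5 dispatched  <A:2 Mu:0 Ld:1 B:0 rd:0 wr:0>
#4 ALU src=r0,r1 held:RD_PORT  <A:2 Mu:0 Ld:1 B:0 rd:0 wr:0>
#5 MEM src=r6 held:RD_PORT  <A:2 Mu:0 Ld:1 B:0 rd:0 wr:0>
#6 MUL src=r8,r3 held:FU  <A:2 Mu:0 Ld:1 B:0 rd:0 wr:0>

issued = [0, 1, 3]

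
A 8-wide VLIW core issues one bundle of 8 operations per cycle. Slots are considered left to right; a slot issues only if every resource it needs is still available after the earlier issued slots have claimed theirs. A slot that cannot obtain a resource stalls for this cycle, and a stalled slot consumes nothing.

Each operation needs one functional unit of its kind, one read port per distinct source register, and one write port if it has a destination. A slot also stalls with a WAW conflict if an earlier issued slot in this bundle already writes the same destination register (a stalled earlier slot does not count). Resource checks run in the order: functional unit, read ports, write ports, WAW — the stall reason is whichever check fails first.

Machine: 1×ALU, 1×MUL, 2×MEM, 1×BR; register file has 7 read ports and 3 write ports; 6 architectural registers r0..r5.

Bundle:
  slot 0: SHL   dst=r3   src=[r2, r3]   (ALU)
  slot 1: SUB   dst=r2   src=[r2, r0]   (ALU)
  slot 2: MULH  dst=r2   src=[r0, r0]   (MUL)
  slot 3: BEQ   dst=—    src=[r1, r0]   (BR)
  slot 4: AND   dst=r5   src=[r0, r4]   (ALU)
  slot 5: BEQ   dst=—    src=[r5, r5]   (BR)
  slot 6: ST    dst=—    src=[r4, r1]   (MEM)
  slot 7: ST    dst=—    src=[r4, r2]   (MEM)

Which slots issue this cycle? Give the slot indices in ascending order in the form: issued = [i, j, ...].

issued = [0, 2, 3, 6]

  0. ALU→r3 ⇒ go  {0A/1Mu/2Ld/1B | 5r 2w}
  1. ALU→r2 ⇒ no(FU)  {0A/1Mu/2Ld/1B | 5r 2w}
  2. MUL→r2 ⇒ go  {0A/0Mu/2Ld/1B | 4r 1w}
  3. BR ⇒ go  {0A/0Mu/2Ld/0B | 2r 1w}
  4. ALU→r5 ⇒ no(FU)  {0A/0Mu/2Ld/0B | 2r 1w}
  5. BR ⇒ no(FU)  {0A/0Mu/2Ld/0B | 2r 1w}
  6. MEM ⇒ go  {0A/0Mu/1Ld/0B | 0r 1w}
  7. MEM ⇒ no(RD_PORT)  {0A/0Mu/1Ld/0B | 0r 1w}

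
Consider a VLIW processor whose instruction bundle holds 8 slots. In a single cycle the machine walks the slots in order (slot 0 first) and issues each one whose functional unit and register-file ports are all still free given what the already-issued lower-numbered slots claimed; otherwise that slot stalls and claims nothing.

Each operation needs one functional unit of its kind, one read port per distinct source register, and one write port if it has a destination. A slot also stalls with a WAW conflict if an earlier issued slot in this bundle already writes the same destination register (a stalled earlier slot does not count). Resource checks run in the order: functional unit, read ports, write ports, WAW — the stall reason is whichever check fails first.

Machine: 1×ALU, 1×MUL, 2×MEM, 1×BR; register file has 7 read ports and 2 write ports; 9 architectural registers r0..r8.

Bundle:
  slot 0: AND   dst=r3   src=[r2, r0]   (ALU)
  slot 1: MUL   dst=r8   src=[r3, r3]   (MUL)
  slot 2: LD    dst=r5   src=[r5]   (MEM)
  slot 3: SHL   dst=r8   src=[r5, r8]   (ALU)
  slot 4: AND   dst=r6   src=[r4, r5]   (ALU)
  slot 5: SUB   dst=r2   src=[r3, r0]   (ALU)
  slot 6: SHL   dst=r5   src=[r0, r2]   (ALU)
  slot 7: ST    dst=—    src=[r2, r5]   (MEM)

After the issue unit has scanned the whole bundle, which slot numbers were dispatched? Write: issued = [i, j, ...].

#0 ALU src=r2,r0 dispatched  <A:0 Mu:1 Ld:2 B:1 rd:5 wr:1>
#1 MUL src=r3,r3 dispatched  <A:0 Mu:0 Ld:2 B:1 rd:4 wr:0>
#2 MEM src=r5 held:WR_PORT  <A:0 Mu:0 Ld:2 B:1 rd:4 wr:0>
#3 ALU src=r5,r8 held:FU  <A:0 Mu:0 Ld:2 B:1 rd:4 wr:0>
#4 ALU src=r4,r5 held:FU  <A:0 Mu:0 Ld:2 B:1 rd:4 wr:0>
#5 ALU src=r3,r0 held:FU  <A:0 Mu:0 Ld:2 B:1 rd:4 wr:0>
#6 ALU src=r0,r2 held:FU  <A:0 Mu:0 Ld:2 B:1 rd:4 wr:0>
#7 MEM src=r2,r5 dispatched  <A:0 Mu:0 Ld:1 B:1 rd:2 wr:0>

issued = [0, 1, 7]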